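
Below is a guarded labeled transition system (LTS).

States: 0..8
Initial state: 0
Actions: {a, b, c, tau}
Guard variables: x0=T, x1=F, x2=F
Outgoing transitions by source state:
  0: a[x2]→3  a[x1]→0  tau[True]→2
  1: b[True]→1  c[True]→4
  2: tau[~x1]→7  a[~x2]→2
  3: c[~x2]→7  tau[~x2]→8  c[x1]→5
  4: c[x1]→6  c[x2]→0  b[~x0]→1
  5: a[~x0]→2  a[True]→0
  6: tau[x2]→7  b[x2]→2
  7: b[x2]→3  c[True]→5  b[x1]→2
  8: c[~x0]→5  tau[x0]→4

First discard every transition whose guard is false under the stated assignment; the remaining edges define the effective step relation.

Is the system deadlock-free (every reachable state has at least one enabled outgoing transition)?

Reach set: {0,2,5,7}
  0: tau→2  [1 exit(s)]
  2: a→2  tau→7  [2 exit(s)]
  5: a→0  [1 exit(s)]
  7: c→5  [1 exit(s)]

Answer: DEADLOCK-FREE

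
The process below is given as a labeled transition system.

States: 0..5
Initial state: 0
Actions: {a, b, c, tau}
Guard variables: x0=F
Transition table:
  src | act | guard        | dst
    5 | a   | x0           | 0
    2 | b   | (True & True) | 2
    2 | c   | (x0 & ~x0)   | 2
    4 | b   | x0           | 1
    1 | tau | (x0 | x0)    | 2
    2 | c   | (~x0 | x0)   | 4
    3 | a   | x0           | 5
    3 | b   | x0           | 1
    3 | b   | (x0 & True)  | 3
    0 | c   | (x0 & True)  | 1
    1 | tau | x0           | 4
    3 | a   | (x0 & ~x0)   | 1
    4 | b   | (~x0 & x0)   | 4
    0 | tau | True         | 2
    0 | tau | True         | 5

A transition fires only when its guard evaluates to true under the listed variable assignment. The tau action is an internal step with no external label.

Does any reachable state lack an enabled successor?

Answer: DEADLOCK at state 4

Working:
Reach set: {0,2,4,5}
  0: tau→2  tau→5  [deg 2]
  2: b→2  c→4  [deg 2]
  4: ∅  [STUCK]
  5: ∅  [STUCK]
witness 4: tau·c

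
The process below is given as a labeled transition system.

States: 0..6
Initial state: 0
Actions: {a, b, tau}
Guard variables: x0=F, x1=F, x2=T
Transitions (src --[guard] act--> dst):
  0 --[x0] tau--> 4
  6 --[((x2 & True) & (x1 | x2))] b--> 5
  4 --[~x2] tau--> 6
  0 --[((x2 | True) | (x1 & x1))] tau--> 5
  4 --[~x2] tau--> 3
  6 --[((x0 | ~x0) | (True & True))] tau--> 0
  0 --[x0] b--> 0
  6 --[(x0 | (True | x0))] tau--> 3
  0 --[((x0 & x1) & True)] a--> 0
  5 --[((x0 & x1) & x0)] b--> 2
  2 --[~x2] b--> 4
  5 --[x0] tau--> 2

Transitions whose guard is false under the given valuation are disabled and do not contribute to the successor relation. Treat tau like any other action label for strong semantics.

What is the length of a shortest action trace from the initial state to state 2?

Answer: UNREACHABLE

Analysis:
Layered search for 2:
  Layer 0: {0}
  Layer 1: {5}
2 never appears.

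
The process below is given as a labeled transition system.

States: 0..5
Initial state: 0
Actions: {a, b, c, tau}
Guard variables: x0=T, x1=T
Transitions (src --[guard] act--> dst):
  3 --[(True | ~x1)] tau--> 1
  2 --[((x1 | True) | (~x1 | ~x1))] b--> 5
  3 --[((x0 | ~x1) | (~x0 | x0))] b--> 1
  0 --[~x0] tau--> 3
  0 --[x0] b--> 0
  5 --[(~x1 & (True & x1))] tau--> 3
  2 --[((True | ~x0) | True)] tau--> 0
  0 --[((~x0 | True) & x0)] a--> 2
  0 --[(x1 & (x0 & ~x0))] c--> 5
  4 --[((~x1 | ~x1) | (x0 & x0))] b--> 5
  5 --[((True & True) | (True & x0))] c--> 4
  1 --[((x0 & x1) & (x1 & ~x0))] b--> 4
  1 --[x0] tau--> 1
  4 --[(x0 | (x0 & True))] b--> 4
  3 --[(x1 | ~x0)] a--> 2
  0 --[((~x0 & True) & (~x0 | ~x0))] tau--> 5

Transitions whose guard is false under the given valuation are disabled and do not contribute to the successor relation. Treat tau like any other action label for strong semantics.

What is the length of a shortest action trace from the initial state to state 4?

Breadth-first toward 4:
  L0 = {0}
  L1 = {2}
  L2 = {5}
  L3 = {4}
4 enters at depth 3; path a·b·c

Answer: 3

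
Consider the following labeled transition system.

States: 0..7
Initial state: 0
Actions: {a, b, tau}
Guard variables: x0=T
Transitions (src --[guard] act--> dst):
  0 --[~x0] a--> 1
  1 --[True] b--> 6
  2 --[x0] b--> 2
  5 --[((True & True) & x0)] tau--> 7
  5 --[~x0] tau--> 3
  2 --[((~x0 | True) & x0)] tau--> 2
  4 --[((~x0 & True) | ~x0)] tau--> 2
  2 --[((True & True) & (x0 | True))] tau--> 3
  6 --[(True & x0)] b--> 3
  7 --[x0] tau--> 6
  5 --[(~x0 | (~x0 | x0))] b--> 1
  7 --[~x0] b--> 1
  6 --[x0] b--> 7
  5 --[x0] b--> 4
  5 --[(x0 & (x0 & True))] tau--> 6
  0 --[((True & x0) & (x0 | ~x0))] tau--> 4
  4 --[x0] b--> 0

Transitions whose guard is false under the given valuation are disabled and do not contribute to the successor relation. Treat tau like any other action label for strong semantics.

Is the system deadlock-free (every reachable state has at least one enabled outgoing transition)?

Reach set: {0,4}
  0: tau→4  [1 exit(s)]
  4: b→0  [1 exit(s)]

Answer: DEADLOCK-FREE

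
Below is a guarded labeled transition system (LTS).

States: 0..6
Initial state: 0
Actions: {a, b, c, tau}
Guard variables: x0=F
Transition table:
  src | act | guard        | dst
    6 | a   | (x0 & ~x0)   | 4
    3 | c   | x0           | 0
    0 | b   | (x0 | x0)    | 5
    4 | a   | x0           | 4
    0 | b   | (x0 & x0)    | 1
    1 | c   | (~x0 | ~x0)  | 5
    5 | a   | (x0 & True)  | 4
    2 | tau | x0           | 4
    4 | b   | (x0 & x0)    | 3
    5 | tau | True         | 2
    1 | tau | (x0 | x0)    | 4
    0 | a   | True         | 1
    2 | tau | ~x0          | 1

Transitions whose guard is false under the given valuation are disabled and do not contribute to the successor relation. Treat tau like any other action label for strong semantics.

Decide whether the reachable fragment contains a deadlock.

Reach set: {0,1,2,5}
  0: a→1  [1 out]
  1: c→5  [1 out]
  2: tau→1  [1 out]
  5: tau→2  [1 out]

Answer: DEADLOCK-FREE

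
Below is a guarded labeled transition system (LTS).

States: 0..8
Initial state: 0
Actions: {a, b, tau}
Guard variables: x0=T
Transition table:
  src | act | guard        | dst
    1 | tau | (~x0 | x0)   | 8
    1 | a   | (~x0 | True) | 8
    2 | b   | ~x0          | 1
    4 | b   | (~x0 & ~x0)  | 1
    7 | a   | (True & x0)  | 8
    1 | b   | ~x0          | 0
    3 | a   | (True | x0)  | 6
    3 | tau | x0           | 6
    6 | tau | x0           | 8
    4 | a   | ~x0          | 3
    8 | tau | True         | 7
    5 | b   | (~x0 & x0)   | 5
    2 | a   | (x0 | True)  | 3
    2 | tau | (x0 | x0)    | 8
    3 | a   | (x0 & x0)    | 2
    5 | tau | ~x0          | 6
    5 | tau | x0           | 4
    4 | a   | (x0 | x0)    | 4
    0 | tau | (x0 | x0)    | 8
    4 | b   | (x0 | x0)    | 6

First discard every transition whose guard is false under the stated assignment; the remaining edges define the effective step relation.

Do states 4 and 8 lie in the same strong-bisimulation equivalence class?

Answer: NOT BISIMILAR

Working:
Refine partition for ~:
  P[0] = {{0,1,2,3,4,5,6,7,8}}
  P[1] = {{0,5,6,8},{1,2,3},{4},{7}}
  P[2] = {{0,6},{1},{2},{3},{4},{5},{7},{8}}
Fixed point at round 3; 8 class(es).
class of 4: {4}; class of 8: {8}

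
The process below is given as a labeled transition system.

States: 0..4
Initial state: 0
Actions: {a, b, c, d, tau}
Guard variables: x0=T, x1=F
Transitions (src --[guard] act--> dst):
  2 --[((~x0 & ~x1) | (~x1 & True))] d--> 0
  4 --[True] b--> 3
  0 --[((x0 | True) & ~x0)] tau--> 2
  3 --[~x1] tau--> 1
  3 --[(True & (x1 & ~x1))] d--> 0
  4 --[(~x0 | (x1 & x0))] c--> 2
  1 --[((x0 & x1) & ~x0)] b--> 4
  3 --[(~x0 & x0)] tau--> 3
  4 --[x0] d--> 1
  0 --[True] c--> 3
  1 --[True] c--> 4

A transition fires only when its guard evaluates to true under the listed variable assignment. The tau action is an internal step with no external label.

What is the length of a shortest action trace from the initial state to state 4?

Answer: 3

Analysis:
Breadth-first toward 4:
  depth 0: {0}
  depth 1: {3}
  depth 2: {1}
  depth 3: {4}
first hit 4 at d=3 via c·tau·c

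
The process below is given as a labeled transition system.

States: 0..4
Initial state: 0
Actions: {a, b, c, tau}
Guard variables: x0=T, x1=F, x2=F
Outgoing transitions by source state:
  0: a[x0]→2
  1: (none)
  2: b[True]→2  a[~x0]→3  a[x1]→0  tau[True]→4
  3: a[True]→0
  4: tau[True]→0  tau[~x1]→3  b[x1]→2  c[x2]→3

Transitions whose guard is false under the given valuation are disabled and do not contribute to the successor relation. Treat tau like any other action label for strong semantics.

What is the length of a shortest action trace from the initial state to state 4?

Layered search for 4:
  L0 = {0}
  L1 = {2}
  L2 = {4}
depth(4)=2, e.g. a·tau

Answer: 2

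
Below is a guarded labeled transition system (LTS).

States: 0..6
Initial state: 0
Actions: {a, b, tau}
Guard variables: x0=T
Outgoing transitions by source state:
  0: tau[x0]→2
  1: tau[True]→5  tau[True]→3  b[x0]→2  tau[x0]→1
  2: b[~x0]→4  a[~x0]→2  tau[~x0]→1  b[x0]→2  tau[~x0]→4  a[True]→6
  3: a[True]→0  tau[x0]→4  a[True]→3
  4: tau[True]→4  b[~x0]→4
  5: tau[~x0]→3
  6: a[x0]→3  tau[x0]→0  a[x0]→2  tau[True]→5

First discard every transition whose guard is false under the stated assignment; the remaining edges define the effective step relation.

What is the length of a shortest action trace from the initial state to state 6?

Answer: 2

Trace:
Breadth-first toward 6:
  Layer 0: {0}
  Layer 1: {2}
  Layer 2: {6}
depth(6)=2, e.g. tau·a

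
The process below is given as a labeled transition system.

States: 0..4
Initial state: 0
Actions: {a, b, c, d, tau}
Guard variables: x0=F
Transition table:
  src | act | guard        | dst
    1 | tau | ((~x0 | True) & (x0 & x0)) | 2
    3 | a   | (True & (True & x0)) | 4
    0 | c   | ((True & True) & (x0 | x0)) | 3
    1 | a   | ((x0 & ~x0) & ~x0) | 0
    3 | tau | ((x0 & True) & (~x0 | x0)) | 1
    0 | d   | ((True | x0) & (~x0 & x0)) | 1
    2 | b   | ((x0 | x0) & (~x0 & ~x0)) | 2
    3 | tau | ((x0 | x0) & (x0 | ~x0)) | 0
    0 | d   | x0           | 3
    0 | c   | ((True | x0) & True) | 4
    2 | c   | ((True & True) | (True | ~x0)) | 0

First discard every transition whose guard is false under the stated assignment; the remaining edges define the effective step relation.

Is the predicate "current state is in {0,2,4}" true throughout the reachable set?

Answer: INVARIANT HOLDS

Trace:
Safe = {0,2,4}
R = {0,4}
  0: ok
  4: ok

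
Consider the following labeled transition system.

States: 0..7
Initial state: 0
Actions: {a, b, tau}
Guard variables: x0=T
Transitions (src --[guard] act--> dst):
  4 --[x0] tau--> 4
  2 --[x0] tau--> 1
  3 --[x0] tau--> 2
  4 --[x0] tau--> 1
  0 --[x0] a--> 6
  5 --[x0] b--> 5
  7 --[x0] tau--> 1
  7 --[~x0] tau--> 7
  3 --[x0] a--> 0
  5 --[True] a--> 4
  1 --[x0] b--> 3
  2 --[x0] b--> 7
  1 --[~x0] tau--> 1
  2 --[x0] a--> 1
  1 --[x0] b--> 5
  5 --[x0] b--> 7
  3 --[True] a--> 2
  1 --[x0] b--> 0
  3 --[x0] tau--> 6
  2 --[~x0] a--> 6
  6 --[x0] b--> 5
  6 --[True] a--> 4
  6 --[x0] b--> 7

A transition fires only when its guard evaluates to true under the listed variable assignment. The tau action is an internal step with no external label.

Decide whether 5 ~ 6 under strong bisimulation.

Compute ~ classes (split until stable):
  P[0] = {{0,1,2,3,4,5,6,7}}
  P[1] = {{0},{1},{2},{3},{4,7},{5,6}}
  P[2] = {{0},{1},{2},{3},{4},{5,6},{7}}
stable after 3 split(s): 7 block(s)
class of 5: {5,6}; class of 6: {5,6}

Answer: BISIMILAR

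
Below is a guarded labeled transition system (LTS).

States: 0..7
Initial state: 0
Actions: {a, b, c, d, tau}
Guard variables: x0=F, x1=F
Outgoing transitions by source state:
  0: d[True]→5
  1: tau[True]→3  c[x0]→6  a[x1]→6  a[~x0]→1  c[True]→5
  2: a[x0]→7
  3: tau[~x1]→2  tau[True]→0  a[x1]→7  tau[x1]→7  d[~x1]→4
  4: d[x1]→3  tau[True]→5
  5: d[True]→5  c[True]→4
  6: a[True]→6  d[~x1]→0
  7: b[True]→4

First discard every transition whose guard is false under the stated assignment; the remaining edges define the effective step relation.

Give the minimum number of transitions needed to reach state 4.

BFS to 4:
  Layer 0: {0}
  Layer 1: {5}
  Layer 2: {4}
first hit 4 at d=2 via d·c

Answer: 2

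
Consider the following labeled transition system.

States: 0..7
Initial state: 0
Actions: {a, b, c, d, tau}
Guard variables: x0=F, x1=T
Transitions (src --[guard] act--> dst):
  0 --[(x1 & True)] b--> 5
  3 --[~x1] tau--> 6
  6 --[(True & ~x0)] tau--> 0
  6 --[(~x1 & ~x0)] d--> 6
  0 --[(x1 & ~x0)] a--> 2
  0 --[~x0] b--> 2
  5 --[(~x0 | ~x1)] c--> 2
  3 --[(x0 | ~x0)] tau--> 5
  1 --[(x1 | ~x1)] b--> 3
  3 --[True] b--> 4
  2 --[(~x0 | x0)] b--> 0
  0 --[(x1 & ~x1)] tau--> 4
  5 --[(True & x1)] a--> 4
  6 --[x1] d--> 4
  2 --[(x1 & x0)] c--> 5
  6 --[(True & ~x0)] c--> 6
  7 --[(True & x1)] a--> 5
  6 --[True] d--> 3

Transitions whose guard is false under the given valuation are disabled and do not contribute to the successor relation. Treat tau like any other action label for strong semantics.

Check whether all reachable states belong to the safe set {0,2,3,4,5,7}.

Inv-set: {0,2,3,4,5,7}
Reach set: {0,2,4,5}
  0: ✓
  2: ✓
  4: ✓
  5: ✓

Answer: INVARIANT HOLDS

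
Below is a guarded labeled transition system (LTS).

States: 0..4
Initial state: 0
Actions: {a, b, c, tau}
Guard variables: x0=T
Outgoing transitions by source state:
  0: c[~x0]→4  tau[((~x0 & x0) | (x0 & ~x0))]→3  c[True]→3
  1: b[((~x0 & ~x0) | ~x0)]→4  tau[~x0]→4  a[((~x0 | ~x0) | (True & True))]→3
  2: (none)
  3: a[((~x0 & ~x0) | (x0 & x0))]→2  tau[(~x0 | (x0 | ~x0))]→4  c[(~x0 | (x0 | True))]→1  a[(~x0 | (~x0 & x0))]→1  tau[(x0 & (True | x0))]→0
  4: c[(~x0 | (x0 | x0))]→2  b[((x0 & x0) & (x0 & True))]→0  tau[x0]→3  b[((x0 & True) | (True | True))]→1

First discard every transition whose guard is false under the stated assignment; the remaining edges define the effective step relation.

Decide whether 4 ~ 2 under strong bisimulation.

Refine partition for ~:
  P[0] = {{0,1,2,3,4}}
  P[1] = {{0},{1},{2},{3},{4}}
Fixed point at round 2; 5 class(es).
[4]={4}  [2]={2}

Answer: NOT BISIMILAR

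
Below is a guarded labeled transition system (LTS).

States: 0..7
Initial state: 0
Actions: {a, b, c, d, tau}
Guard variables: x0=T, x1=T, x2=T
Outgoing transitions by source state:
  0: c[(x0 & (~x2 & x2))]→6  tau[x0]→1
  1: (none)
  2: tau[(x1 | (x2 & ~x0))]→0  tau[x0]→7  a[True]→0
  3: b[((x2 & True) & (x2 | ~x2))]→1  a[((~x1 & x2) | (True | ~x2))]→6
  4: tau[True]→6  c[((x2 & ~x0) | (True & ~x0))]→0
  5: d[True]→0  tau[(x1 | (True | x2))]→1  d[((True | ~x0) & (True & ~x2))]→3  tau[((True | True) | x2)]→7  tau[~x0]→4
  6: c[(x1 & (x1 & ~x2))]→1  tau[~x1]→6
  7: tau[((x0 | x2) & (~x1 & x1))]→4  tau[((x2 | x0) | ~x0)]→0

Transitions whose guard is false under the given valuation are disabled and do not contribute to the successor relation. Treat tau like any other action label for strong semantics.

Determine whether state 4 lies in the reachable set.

Answer: UNREACHABLE

Working:
11 transition(s) survive guard evaluation.
Layer 0: {0}
Layer 1: {1}  now seen {0,1}
R = {0,1}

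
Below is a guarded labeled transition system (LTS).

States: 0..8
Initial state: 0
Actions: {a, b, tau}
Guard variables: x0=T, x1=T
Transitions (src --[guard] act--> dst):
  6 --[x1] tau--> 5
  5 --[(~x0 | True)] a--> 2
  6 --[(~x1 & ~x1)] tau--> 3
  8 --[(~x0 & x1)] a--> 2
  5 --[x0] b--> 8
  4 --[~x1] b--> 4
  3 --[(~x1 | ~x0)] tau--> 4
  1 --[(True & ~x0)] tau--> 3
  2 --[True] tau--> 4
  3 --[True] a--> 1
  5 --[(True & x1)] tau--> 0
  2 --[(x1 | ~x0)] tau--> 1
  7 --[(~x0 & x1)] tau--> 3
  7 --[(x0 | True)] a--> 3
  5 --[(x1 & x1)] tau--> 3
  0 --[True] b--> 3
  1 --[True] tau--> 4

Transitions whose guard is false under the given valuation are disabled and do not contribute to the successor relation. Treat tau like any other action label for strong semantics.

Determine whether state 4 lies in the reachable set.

After dropping false guards: 11 live edges.
Layer 0: {0}
Layer 1: {3}  cumulative {0,3}
Layer 2: {1}  cumulative {0,1,3}
Layer 3: {4}  cumulative {0,1,3,4}
Reach set: {0,1,3,4}
witness 4: b·a·tau

Answer: REACHABLE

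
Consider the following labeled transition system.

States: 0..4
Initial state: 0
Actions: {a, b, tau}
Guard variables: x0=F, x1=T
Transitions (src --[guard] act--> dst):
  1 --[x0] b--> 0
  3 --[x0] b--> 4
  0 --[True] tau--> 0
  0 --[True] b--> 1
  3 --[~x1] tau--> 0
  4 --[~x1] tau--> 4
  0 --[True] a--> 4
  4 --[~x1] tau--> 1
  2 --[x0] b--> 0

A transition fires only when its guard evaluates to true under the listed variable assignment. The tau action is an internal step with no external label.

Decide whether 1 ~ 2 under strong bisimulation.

Answer: BISIMILAR

Working:
Compute ~ classes (split until stable):
  π0 = {{0,1,2,3,4}}
  π1 = {{0},{1,2,3,4}}
Fixed point at round 2; 2 class(es).
class of 1: {1,2,3,4}; class of 2: {1,2,3,4}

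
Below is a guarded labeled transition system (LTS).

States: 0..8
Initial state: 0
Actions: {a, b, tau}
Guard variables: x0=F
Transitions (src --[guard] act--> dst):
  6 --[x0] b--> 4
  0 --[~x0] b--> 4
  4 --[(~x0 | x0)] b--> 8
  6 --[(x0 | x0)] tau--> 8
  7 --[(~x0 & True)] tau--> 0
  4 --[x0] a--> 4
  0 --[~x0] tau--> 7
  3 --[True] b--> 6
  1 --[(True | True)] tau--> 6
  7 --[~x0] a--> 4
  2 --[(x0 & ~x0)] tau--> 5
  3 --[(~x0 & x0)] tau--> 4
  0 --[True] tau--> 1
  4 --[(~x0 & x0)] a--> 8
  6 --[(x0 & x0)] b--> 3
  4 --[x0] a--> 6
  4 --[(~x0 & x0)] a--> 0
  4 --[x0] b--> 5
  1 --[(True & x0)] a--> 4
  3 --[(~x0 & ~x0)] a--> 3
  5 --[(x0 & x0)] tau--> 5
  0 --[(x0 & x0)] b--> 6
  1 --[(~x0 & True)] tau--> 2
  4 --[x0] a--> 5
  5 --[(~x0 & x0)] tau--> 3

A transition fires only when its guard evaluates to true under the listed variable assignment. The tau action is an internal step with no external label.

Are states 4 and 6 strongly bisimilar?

Answer: NOT BISIMILAR

Working:
Compute ~ classes (split until stable):
  P[0] = {{0,1,2,3,4,5,6,7,8}}
  P[1] = {{0},{1},{2,5,6,8},{3},{4},{7}}
6 equivalence class(es) (converged in 2)
4∈{4}, 6∈{2,5,6,8}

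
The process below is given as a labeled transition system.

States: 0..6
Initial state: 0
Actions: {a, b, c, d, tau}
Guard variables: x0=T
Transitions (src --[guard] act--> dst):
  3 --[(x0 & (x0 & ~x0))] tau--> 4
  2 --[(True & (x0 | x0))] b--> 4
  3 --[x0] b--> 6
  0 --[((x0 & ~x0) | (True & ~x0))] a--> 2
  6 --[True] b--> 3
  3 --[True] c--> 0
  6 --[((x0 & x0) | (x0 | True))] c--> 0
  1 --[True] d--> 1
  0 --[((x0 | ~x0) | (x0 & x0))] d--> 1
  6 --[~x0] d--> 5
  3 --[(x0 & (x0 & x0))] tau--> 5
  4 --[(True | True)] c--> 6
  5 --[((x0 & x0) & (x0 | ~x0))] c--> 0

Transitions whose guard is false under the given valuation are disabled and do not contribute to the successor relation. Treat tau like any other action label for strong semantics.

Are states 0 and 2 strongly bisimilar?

Answer: NOT BISIMILAR

Trace:
Compute ~ classes (split until stable):
  π0 = {{0,1,2,3,4,5,6}}
  π1 = {{0,1},{2},{3},{4,5},{6}}
  π2 = {{0,1},{2},{3},{4},{5},{6}}
6 equivalence class(es) (converged in 3)
[0]={0,1}  [2]={2}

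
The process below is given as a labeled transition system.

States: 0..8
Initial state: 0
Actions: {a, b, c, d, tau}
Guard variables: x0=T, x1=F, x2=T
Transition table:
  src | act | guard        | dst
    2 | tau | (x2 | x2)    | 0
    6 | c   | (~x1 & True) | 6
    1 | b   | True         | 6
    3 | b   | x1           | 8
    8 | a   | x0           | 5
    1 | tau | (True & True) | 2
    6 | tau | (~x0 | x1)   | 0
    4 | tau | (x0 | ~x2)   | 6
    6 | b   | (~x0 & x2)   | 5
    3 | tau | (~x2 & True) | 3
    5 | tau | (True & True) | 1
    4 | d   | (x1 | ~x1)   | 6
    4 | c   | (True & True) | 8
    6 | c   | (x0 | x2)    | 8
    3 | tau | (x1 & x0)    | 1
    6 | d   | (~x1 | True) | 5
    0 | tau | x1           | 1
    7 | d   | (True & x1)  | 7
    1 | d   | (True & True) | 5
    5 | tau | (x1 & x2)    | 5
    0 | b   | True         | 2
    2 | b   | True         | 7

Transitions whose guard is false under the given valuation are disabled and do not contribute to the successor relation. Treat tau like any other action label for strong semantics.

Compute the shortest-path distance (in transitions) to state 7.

Answer: 2

Analysis:
Layered search for 7:
  depth 0: {0}
  depth 1: {2}
  depth 2: {7}
7 enters at depth 2; path b·b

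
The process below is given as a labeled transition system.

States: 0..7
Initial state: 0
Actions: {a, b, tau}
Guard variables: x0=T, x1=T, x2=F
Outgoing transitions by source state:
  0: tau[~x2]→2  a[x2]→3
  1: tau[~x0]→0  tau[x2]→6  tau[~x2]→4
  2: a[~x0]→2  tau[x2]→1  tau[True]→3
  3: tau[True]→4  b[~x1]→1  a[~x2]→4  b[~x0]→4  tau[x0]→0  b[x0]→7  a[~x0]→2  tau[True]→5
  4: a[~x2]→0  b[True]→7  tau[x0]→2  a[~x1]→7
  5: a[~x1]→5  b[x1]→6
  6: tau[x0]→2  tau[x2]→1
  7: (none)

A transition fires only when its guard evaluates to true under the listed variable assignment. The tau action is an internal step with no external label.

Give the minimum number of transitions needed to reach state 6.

Layered search for 6:
  L0 = {0}
  L1 = {2}
  L2 = {3}
  L3 = {4,5,7}
  L4 = {6}
6 enters at depth 4; path tau·tau·tau·b

Answer: 4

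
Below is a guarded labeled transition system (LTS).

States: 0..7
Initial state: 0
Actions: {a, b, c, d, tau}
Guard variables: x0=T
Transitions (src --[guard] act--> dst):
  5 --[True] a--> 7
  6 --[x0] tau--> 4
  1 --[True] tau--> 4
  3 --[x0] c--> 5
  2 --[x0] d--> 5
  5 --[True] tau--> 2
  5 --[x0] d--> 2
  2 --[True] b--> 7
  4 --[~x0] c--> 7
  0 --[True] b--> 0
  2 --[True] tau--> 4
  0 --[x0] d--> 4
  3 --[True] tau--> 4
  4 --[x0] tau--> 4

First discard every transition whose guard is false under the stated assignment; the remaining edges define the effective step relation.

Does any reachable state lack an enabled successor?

Answer: DEADLOCK-FREE

Working:
R = {0,4}
  0: b→0  d→4  [2 exit(s)]
  4: tau→4  [1 exit(s)]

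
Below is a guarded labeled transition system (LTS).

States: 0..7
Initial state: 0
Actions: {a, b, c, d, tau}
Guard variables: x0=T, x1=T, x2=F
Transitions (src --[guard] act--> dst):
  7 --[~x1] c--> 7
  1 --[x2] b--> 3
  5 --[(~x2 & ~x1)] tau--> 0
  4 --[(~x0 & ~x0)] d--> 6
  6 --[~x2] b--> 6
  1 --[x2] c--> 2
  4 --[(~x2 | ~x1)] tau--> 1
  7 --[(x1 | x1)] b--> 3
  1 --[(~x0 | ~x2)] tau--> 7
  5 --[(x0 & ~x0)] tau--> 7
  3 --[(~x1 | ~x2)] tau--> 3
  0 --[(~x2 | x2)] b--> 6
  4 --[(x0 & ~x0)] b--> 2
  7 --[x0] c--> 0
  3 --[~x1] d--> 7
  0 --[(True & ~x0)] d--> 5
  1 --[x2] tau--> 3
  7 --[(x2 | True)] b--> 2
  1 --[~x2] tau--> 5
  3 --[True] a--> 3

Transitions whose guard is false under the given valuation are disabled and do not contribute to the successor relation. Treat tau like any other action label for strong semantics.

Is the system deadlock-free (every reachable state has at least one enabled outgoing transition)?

Reachable = {0,6}
  0: b→6  [1 exit(s)]
  6: b→6  [1 exit(s)]

Answer: DEADLOCK-FREE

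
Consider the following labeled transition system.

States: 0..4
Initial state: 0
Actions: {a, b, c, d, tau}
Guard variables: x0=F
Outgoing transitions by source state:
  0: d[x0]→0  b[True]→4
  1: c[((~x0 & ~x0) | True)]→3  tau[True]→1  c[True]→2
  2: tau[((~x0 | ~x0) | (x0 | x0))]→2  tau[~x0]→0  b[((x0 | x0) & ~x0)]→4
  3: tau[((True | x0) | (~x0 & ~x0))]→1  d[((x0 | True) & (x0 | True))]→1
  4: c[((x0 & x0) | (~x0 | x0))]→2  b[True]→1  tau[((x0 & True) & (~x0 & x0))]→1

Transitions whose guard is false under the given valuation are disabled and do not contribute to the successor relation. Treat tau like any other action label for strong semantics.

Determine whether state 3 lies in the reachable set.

10 transition(s) survive guard evaluation.
Layer 0: {0}
Layer 1: {4}  total {0,4}
Layer 2: {1,2}  total {0,1,2,4}
Layer 3: {3}  total {0,1,2,3,4}
Reach set: {0,1,2,3,4}
Path to 3: b·b·c

Answer: REACHABLE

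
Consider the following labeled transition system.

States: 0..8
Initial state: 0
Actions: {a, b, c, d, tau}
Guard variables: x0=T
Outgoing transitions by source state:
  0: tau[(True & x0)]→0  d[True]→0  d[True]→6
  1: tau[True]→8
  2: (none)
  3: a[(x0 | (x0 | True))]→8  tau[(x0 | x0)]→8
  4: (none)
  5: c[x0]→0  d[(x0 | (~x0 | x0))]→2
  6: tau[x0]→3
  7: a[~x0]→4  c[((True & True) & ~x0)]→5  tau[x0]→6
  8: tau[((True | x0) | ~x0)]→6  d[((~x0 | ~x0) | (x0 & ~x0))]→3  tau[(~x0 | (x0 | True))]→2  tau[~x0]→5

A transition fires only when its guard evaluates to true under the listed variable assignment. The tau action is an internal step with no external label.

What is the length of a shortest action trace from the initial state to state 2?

Answer: 4

Trace:
Breadth-first toward 2:
  Layer 0: {0}
  Layer 1: {6}
  Layer 2: {3}
  Layer 3: {8}
  Layer 4: {2}
2 enters at depth 4; path d·tau·a·tau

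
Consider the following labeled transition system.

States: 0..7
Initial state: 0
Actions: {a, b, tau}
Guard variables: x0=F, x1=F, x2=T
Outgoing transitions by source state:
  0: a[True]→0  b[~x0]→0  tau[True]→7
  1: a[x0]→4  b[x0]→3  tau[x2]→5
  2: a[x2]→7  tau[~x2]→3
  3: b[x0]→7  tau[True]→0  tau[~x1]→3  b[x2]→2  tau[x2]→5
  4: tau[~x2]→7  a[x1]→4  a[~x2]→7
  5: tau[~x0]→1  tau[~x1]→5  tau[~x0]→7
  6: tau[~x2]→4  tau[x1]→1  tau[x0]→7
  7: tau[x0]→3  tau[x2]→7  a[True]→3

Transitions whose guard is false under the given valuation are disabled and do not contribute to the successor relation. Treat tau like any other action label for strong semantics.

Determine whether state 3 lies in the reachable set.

Answer: REACHABLE

Analysis:
Guard filter leaves 14 enabled edge(s).
Layer 0: {0}
Layer 1: {7}  cumulative {0,7}
Layer 2: {3}  cumulative {0,3,7}
Layer 3: {2,5}  cumulative {0,2,3,5,7}
Layer 4: {1}  cumulative {0,1,2,3,5,7}
Reachable = {0,1,2,3,5,7}
witness 3: tau·a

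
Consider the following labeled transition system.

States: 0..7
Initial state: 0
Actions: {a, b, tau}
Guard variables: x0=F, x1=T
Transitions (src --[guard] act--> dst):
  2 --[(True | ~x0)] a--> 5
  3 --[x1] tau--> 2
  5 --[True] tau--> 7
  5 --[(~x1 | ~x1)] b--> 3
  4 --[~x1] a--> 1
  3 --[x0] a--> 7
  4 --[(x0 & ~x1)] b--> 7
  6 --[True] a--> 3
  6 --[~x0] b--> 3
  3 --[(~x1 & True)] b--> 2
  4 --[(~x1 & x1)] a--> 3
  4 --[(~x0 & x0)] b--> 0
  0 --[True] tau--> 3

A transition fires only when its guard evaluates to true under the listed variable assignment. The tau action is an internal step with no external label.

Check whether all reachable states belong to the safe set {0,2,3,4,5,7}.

Inv-set: {0,2,3,4,5,7}
R = {0,2,3,5,7}
  0: ✓
  2: ✓
  3: ✓
  5: ✓
  7: ✓

Answer: INVARIANT HOLDS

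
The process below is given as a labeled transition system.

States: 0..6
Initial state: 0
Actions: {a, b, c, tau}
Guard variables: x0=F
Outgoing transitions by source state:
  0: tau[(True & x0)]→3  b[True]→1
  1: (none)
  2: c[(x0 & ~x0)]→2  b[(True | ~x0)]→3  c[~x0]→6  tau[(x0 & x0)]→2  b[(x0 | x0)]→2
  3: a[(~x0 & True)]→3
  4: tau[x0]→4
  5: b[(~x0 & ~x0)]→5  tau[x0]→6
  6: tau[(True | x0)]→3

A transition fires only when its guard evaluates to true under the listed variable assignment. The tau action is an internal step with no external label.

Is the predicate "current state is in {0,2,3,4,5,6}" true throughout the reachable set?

Answer: INVARIANT VIOLATED at state 1

Working:
Allowed set {0,2,3,4,5,6}
Reachable = {0,1}
  0: safe
  1: outside
reach 1 via b — violates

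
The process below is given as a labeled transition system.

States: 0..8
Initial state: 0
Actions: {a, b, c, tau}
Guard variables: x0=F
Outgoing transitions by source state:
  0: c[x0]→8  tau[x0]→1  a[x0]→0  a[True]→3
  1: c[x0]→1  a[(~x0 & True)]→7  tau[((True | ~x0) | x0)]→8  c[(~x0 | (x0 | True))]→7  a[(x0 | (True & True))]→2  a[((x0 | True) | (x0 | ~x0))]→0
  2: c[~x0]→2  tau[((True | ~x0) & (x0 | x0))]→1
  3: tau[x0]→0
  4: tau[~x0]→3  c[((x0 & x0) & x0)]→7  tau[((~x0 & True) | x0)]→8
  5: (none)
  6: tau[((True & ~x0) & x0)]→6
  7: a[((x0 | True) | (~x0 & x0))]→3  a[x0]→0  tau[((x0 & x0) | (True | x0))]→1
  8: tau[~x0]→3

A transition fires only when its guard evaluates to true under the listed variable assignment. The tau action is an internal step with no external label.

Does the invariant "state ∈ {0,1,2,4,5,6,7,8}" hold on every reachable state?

Answer: INVARIANT VIOLATED at state 3

Working:
Allowed set {0,1,2,4,5,6,7,8}
R = {0,3}
  0: safe
  3: VIOLATES
counterexample path to 3: a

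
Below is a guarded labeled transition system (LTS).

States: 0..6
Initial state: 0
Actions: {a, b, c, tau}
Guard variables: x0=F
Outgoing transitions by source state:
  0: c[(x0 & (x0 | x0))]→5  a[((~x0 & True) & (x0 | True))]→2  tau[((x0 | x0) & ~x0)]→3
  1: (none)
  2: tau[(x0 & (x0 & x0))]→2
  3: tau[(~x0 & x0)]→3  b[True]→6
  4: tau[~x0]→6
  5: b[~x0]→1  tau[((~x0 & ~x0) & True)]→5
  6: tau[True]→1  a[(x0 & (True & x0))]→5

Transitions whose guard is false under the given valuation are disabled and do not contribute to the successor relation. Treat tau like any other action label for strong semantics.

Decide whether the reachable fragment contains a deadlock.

R = {0,2}
  0: a→2  [1 exit(s)]
  2: ∅  [STUCK]
Path to 2: a

Answer: DEADLOCK at state 2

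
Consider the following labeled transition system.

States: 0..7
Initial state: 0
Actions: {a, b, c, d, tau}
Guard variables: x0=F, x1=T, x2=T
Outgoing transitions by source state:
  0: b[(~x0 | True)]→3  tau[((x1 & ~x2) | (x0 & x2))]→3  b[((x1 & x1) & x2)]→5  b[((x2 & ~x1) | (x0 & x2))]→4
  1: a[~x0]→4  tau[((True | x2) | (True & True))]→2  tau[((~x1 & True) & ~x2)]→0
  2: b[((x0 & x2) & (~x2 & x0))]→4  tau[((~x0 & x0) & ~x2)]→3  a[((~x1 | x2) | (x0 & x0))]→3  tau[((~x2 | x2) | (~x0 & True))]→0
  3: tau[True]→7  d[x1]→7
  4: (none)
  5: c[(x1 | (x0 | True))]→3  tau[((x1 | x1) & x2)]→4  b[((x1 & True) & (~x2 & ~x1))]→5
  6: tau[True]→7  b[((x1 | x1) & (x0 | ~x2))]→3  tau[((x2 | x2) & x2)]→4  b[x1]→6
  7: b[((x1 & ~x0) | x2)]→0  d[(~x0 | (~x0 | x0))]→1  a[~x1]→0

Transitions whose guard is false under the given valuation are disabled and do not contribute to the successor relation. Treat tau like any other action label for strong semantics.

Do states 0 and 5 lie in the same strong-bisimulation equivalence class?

Answer: NOT BISIMILAR

Working:
Refine partition for ~:
  π0 = {{0,1,2,3,4,5,6,7}}
  π1 = {{0},{1,2},{3},{4},{5},{6},{7}}
  π2 = {{0},{1},{2},{3},{4},{5},{6},{7}}
8 equivalence class(es) (converged in 3)
[0]={0}  [5]={5}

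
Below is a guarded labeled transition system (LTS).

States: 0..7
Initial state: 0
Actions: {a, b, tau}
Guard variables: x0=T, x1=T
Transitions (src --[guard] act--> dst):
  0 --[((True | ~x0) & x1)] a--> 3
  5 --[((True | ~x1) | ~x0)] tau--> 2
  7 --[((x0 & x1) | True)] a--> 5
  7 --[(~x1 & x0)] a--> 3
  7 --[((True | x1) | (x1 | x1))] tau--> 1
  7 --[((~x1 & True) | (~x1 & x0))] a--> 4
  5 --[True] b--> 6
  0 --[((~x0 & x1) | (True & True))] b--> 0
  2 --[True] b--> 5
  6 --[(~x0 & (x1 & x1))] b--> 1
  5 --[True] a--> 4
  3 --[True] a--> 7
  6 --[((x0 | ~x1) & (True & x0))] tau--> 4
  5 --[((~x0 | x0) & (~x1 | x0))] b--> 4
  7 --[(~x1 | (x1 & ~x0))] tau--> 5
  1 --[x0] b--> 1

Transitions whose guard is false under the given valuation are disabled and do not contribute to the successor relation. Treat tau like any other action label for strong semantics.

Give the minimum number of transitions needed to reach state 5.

Answer: 3

Working:
Layered search for 5:
  L0 = {0}
  L1 = {3}
  L2 = {7}
  L3 = {1,5}
first hit 5 at d=3 via a·a·a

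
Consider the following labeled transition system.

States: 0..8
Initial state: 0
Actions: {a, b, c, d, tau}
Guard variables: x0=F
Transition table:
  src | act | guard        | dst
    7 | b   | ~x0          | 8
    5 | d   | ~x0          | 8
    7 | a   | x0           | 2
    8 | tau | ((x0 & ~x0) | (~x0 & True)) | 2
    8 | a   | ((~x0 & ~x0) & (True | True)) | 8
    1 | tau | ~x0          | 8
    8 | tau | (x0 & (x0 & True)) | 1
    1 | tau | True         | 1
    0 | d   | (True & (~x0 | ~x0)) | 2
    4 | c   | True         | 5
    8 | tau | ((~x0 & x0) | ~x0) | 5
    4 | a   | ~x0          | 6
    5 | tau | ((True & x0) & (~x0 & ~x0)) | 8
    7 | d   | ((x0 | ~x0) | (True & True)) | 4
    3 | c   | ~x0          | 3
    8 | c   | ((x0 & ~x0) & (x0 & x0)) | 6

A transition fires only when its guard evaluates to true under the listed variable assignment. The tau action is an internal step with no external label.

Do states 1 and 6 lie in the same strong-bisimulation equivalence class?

Bisimulation quotient by refinement:
  π0 = {{0,1,2,3,4,5,6,7,8}}
  π1 = {{0,5},{1},{2,6},{3},{4},{7},{8}}
  π2 = {{0},{1},{2,6},{3},{4},{5},{7},{8}}
8 equivalence class(es) (converged in 3)
class of 1: {1}; class of 6: {2,6}

Answer: NOT BISIMILAR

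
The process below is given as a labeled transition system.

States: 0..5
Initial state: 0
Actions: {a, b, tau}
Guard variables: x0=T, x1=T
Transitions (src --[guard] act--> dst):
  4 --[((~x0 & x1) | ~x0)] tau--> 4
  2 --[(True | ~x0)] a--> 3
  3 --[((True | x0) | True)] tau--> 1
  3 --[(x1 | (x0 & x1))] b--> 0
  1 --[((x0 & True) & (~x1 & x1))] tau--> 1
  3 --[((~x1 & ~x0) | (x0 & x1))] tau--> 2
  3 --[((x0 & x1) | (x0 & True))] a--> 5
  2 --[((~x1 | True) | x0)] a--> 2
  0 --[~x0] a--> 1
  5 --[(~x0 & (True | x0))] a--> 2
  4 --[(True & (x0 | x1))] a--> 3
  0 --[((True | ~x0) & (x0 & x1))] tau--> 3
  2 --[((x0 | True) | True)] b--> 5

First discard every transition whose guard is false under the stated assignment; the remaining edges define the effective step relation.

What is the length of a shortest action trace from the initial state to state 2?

Breadth-first toward 2:
  depth 0: {0}
  depth 1: {3}
  depth 2: {1,2,5}
2 enters at depth 2; path tau·tau

Answer: 2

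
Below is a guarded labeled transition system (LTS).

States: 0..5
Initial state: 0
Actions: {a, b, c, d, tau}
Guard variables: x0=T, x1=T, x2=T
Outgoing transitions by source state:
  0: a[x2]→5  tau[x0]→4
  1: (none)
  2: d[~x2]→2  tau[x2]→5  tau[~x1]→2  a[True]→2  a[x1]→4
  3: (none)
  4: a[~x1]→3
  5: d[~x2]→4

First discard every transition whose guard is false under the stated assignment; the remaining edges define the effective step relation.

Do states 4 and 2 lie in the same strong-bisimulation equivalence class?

Answer: NOT BISIMILAR

Working:
Compute ~ classes (split until stable):
  π0 = {{0,1,2,3,4,5}}
  π1 = {{0,2},{1,3,4,5}}
  π2 = {{0},{1,3,4,5},{2}}
3 equivalence class(es) (converged in 3)
[4]={1,3,4,5}  [2]={2}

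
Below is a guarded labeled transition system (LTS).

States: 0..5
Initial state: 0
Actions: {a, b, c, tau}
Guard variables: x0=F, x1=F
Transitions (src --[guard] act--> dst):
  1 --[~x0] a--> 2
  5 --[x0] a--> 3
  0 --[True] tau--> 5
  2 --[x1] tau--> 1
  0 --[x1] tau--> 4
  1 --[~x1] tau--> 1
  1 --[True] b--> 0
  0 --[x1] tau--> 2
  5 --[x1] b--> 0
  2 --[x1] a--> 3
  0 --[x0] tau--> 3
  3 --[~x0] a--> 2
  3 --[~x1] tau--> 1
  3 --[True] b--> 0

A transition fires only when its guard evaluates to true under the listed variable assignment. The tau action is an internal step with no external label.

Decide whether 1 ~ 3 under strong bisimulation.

Refine partition for ~:
  round 0: {{0,1,2,3,4,5}}
  round 1: {{0},{1,3},{2,4,5}}
Fixed point at round 2; 3 class(es).
class of 1: {1,3}; class of 3: {1,3}

Answer: BISIMILAR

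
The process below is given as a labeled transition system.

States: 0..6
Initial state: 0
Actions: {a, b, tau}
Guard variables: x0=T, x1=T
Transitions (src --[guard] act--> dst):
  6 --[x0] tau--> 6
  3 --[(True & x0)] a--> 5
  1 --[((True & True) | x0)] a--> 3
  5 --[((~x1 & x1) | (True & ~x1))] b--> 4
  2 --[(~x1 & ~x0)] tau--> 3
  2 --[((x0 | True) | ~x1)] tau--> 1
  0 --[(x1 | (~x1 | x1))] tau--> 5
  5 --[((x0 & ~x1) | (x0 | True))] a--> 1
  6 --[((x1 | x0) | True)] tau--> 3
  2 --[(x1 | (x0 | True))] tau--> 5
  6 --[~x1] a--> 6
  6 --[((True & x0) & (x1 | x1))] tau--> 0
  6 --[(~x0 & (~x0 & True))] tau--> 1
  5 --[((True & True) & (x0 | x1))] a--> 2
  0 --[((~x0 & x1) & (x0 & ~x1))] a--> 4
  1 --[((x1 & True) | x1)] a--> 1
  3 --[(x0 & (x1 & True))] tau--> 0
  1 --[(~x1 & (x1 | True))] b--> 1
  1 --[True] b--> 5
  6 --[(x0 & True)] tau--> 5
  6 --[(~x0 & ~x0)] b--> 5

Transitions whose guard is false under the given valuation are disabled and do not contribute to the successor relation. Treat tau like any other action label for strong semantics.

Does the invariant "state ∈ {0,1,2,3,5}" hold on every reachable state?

Allowed set {0,1,2,3,5}
Reachable = {0,1,2,3,5}
  0: safe
  1: safe
  2: safe
  3: safe
  5: safe

Answer: INVARIANT HOLDS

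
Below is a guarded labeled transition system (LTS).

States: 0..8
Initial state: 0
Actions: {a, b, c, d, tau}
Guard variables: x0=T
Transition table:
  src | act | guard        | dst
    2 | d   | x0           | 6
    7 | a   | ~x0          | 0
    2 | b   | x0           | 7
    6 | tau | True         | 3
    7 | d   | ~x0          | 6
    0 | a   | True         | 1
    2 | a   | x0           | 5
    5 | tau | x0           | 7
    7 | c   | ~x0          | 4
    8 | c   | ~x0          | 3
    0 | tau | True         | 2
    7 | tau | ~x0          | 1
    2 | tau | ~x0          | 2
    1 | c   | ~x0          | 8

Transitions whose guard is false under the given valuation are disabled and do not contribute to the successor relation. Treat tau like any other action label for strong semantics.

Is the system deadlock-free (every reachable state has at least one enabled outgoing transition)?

R = {0,1,2,3,5,6,7}
  0: a→1  tau→2  [deg 2]
  1: ∅  [deadlock]
  2: a→5  b→7  d→6  [deg 3]
  3: ∅  [deadlock]
  5: tau→7  [deg 1]
  6: tau→3  [deg 1]
  7: ∅  [deadlock]
witness 1: a

Answer: DEADLOCK at state 1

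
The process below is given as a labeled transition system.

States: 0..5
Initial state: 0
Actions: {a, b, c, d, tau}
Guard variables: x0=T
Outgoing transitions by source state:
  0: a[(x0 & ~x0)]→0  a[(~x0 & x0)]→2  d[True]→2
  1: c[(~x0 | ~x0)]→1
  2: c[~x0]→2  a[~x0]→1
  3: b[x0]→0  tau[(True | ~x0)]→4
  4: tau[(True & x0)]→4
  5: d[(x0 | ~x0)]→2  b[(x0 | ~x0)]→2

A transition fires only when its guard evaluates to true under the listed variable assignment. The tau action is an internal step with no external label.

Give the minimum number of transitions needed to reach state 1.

BFS to 1:
  depth 0: {0}
  depth 1: {2}
1 never appears.

Answer: UNREACHABLE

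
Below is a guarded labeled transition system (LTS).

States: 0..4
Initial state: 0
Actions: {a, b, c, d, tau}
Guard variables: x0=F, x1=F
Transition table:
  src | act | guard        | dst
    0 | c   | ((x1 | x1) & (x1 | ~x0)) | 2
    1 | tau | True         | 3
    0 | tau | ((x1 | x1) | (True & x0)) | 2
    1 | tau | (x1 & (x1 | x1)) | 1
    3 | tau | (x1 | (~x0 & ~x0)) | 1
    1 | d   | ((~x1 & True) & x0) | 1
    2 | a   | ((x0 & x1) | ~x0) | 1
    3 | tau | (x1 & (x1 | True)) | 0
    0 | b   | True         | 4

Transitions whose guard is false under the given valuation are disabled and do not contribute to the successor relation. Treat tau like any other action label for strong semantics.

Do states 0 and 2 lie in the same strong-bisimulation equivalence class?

Answer: NOT BISIMILAR

Analysis:
Compute ~ classes (split until stable):
  P[0] = {{0,1,2,3,4}}
  P[1] = {{0},{1,3},{2},{4}}
Fixed point at round 2; 4 class(es).
0∈{0}, 2∈{2}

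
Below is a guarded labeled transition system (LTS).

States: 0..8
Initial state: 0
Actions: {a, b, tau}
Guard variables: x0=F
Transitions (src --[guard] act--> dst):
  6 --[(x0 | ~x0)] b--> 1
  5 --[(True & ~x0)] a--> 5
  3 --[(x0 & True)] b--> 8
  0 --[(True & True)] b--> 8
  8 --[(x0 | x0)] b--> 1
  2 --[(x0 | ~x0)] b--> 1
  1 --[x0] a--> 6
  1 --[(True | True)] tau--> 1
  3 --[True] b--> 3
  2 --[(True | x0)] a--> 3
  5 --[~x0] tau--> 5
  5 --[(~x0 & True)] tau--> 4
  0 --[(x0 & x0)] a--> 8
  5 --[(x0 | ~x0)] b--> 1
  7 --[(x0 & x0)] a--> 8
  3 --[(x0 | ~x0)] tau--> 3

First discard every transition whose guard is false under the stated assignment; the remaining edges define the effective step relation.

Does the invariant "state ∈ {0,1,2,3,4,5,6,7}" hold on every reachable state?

Allowed set {0,1,2,3,4,5,6,7}
Reach set: {0,8}
  0: safe
  8: ✗ unsafe
witness against invariant: b → 8

Answer: INVARIANT VIOLATED at state 8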